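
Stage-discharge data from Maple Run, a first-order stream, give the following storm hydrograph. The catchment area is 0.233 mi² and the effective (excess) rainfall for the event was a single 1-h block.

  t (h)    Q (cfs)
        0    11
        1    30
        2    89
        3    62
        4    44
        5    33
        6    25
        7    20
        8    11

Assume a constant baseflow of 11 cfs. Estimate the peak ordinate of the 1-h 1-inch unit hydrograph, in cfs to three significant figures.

Direct runoff: 0.0, 19.0, 78.0, 51.0, 33.0, 22.0, 14.0, 9.0, 0.0 cfs; ΣQ_DR = 226.0 cfs, peak = 78.0 cfs.
Runoff depth d = ΣQ_DR·Δt / A = 226.0 × 3600 / (0.233 mi²) = 1.503 in.
The 1-inch UH is the DRH scaled by (1 in)/d, so U_p = 78.0 × 1/1.503 = 51.9 cfs.

U_p ≈ 51.9 cfs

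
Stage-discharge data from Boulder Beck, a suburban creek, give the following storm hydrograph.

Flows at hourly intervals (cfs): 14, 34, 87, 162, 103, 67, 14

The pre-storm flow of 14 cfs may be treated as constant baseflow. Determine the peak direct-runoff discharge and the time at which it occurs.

Q_p = 148.0 cfs at t = 3 h

Subtracting baseflow gives direct-runoff ordinates: 0.0, 20.0, 73.0, 148.0, 89.0, 53.0, 0.0 cfs.
The maximum is 148.0 cfs, occurring at the reading for t = 3 h.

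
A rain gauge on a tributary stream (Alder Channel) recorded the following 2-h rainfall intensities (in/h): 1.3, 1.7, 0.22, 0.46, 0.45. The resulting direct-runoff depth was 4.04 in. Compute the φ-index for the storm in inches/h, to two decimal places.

φ ≈ 0.49 in/h

Only the 2 blocks with intensity above φ contribute runoff: 1.3, 1.7 in/h.
Σ(I−φ)·Δt = d  ⇒  (1.3+1.7 − 2φ)·2 = 4.04
φ = (3.000 − 4.04/2) / 2 = 0.49 in/h.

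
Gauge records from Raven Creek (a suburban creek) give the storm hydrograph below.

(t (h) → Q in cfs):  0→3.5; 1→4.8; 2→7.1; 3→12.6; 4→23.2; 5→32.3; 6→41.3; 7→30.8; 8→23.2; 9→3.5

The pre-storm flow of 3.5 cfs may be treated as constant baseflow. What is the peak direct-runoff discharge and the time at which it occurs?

Subtracting baseflow gives direct-runoff ordinates: 0.0, 1.3, 3.6, 9.1, 19.7, 28.8, 37.8, 27.3, 19.7, 0.0 cfs.
The maximum is 37.8 cfs, occurring at the reading for t = 6 h.

Q_p = 37.8 cfs at t = 6 h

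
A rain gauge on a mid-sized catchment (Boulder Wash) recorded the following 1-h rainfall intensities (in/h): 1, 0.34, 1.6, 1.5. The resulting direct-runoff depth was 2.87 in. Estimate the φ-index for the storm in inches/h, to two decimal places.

φ ≈ 0.41 in/h

Only the 3 blocks with intensity above φ contribute runoff: 1, 1.6, 1.5 in/h.
Σ(I−φ)·Δt = d  ⇒  (1+1.6+1.5 − 3φ)·1 = 2.87
φ = (4.100 − 2.87/1) / 3 = 0.41 in/h.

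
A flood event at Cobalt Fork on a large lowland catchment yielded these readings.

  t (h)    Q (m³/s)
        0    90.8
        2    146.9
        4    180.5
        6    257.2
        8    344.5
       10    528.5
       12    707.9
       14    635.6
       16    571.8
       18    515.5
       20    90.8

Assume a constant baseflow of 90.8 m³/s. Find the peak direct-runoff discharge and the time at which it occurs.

Subtracting baseflow gives direct-runoff ordinates: 0.0, 56.1, 89.7, 166.4, 253.7, 437.7, 617.1, 544.8, 481.0, 424.7, 0.0 m³/s.
The maximum is 617.1 m³/s, occurring at the reading for t = 12 h.

Q_p = 617.1 m³/s at t = 12 h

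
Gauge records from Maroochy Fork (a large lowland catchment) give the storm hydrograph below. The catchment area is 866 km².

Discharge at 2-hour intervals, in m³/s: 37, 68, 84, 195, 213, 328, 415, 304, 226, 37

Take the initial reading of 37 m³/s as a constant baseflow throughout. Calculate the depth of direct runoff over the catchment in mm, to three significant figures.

d ≈ 12.8 mm

Direct runoff: 0.0, 31.0, 47.0, 158.0, 176.0, 291.0, 378.0, 267.0, 189.0, 0.0 m³/s; ΣQ_DR = 1537 m³/s.
V = ΣQ_DR · Δt = 1537 × 7200 s = 1.107 × 10^7 m³.
Over A = 866 km², depth = V / A = 12.8 mm.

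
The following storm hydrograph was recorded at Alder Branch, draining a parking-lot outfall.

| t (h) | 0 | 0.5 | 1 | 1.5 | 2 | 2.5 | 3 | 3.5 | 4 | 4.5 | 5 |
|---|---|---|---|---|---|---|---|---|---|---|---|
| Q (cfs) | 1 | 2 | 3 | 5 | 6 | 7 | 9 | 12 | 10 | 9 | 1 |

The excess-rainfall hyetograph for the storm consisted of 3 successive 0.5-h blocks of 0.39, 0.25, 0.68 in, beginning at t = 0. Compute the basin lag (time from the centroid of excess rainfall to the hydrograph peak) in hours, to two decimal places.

Centroid of excess rainfall: t_c = Σ P_i·t̄_i / ΣP_i = 0.8598 h (block centres at 0.25, 0.75, 1.25 h).
Hydrograph peak occurs at t = 3.5 h, so basin lag t_L = 3.5 − 0.8598 = 2.64 h.

t_L ≈ 2.64 h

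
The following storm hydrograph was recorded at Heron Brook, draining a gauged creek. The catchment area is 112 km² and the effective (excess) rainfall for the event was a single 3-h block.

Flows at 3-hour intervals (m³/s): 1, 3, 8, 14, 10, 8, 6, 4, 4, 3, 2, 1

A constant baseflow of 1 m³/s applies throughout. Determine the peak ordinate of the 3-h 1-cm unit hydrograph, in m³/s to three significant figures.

U_p ≈ 25.9 m³/s

Direct runoff: 0.0, 2.0, 7.0, 13.0, 9.0, 7.0, 5.0, 3.0, 3.0, 2.0, 1.0, 0.0 m³/s; ΣQ_DR = 52.00 m³/s, peak = 13.0 m³/s.
Runoff depth d = ΣQ_DR·Δt / A = 52.00 × 10800 / (112 km²) = 5.014 mm.
The 1-cm UH is the DRH scaled by (10 mm)/d, so U_p = 13.0 × 10/5.014 = 25.9 m³/s.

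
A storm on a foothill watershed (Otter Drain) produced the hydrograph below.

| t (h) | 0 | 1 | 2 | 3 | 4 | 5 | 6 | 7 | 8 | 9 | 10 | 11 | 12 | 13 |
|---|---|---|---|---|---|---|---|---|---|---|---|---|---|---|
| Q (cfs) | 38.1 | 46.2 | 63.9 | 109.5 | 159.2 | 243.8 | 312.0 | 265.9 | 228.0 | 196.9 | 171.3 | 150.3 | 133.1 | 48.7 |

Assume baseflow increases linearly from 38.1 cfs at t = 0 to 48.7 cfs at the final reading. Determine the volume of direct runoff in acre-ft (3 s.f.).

V ≈ 129 acre-ft

Direct-runoff ordinates (Q − Q_b): 0.00, 7.28, 24.17, 68.95, 117.84, 201.62, 269.01, 222.09, 183.38, 151.46, 125.05, 103.23, 85.22, 0.00 cfs.
ΣQ_DR = 1559 cfs.
With Δt = 1 h = 3600 s, V = ΣQ_DR · Δt = 1559 × 3600 = 5.61 × 10^6 ft³ = 129 acre-ft.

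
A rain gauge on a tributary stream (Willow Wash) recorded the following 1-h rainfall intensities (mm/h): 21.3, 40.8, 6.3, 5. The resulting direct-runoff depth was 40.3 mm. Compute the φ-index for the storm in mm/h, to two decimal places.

φ ≈ 10.90 mm/h

Only the 2 blocks with intensity above φ contribute runoff: 21.3, 40.8 mm/h.
Σ(I−φ)·Δt = d  ⇒  (21.3+40.8 − 2φ)·1 = 40.3
φ = (62.10 − 40.3/1) / 2 = 10.90 mm/h.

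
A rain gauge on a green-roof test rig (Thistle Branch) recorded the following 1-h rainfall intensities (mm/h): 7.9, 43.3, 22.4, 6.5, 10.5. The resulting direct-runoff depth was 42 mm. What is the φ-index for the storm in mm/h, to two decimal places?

φ ≈ 11.85 mm/h

Only the 2 blocks with intensity above φ contribute runoff: 43.3, 22.4 mm/h.
Σ(I−φ)·Δt = d  ⇒  (43.3+22.4 − 2φ)·1 = 42
φ = (65.70 − 42/1) / 2 = 11.85 mm/h.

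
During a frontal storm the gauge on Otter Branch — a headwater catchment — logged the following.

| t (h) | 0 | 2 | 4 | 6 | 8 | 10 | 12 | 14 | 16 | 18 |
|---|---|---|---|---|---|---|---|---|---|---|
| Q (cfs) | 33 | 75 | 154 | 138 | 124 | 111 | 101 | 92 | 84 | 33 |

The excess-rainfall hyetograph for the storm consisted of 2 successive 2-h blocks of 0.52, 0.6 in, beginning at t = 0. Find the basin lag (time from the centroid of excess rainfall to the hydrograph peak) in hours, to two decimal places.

Centroid of excess rainfall: t_c = Σ P_i·t̄_i / ΣP_i = 2.0714 h (block centres at 1, 3 h).
Hydrograph peak occurs at t = 4 h, so basin lag t_L = 4 − 2.0714 = 1.93 h.

t_L ≈ 1.93 h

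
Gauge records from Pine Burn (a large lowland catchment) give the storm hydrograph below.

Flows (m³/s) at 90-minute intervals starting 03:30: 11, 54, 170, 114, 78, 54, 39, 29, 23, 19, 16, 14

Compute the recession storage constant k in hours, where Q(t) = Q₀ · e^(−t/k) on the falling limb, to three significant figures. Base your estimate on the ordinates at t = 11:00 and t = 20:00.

k ≈ 6.67 h

On the falling limb, Q drops from 54 to 14 m³/s between t = 11:00 and t = 20:00 (Δt = 9 h).
k = −Δt / ln(Q₂/Q₁) = −9 / ln(14/54) = 6.67 h.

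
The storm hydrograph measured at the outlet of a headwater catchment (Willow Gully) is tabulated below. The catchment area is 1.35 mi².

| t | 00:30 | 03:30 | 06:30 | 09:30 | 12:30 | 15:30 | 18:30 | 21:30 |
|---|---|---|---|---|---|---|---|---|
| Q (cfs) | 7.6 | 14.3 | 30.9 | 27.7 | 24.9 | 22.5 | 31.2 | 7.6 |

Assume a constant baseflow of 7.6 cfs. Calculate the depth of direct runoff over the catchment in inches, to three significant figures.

Direct runoff: 0.0, 6.7, 23.3, 20.1, 17.3, 14.9, 23.6, 0.0 cfs; ΣQ_DR = 105.9 cfs.
V = ΣQ_DR · Δt = 105.9 × 10800 s = 1.144 × 10^6 ft³.
Over A = 1.35 mi², depth = V / A = 0.365 in.

d ≈ 0.365 in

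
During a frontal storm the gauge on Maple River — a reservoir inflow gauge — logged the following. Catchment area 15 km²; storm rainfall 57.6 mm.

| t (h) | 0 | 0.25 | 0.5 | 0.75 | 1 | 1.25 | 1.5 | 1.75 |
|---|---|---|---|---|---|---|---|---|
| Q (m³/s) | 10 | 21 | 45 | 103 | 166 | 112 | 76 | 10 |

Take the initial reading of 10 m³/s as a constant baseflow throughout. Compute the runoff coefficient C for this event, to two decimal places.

C ≈ 0.48

ΣQ_DR = 463.0 m³/s; V = ΣQ_DR·Δt = 4.167 × 10^5 m³.
Runoff depth d = V / A = 27.78 mm.
C = d / P = 27.78 / 57.6 = 0.48.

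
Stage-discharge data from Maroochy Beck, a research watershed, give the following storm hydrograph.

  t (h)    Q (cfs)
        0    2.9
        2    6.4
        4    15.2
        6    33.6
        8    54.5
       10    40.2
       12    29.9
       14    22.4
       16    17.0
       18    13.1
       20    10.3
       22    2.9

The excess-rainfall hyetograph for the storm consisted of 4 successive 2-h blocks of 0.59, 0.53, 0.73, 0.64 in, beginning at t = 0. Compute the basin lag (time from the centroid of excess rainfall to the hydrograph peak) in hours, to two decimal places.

t_L ≈ 3.86 h

Centroid of excess rainfall: t_c = Σ P_i·t̄_i / ΣP_i = 4.1406 h (block centres at 1, 3, 5, 7 h).
Hydrograph peak occurs at t = 8 h, so basin lag t_L = 8 − 4.1406 = 3.86 h.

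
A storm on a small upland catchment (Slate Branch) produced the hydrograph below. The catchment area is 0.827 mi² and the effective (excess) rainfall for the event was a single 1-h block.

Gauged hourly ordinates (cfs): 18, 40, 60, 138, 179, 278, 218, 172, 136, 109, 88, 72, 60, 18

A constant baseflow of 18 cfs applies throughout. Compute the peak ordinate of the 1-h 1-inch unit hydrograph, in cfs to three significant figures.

U_p ≈ 104 cfs

Direct runoff: 0.0, 22.0, 42.0, 120.0, 161.0, 260.0, 200.0, 154.0, 118.0, 91.0, 70.0, 54.0, 42.0, 0.0 cfs; ΣQ_DR = 1334 cfs, peak = 260.0 cfs.
Runoff depth d = ΣQ_DR·Δt / A = 1334 × 3600 / (0.827 mi²) = 2.500 in.
The 1-inch UH is the DRH scaled by (1 in)/d, so U_p = 260.0 × 1/2.500 = 104 cfs.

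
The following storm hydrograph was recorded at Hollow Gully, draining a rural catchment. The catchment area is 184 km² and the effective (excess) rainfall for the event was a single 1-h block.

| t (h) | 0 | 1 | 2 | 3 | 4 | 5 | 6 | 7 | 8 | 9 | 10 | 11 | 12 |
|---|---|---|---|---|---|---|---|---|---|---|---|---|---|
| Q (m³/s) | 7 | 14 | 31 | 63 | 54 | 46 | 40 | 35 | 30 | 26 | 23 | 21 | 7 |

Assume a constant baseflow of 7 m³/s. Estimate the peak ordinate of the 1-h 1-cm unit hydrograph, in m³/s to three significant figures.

U_p ≈ 93.5 m³/s

Direct runoff: 0.0, 7.0, 24.0, 56.0, 47.0, 39.0, 33.0, 28.0, 23.0, 19.0, 16.0, 14.0, 0.0 m³/s; ΣQ_DR = 306.0 m³/s, peak = 56.0 m³/s.
Runoff depth d = ΣQ_DR·Δt / A = 306.0 × 3600 / (184 km²) = 5.987 mm.
The 1-cm UH is the DRH scaled by (10 mm)/d, so U_p = 56.0 × 10/5.987 = 93.5 m³/s.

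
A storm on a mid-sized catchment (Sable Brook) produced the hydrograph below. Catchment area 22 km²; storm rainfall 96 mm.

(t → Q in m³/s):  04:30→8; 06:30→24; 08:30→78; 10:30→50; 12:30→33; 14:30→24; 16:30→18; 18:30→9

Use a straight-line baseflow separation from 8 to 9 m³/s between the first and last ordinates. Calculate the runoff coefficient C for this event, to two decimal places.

ΣQ_DR = 176.0 m³/s; V = ΣQ_DR·Δt = 1.267 × 10^6 m³.
Runoff depth d = V / A = 57.60 mm.
C = d / P = 57.60 / 96 = 0.60.

C ≈ 0.60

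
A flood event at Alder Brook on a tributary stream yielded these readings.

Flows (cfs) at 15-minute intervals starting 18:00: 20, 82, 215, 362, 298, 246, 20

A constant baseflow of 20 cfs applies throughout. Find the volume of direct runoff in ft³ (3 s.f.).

Direct-runoff ordinates (Q − Q_b): 0.0, 62.0, 195.0, 342.0, 278.0, 226.0, 0.0 cfs.
ΣQ_DR = 1103 cfs.
With Δt = 0.25 h = 900 s, V = ΣQ_DR · Δt = 1103 × 900 = 9.93 × 10^5 ft³.

V ≈ 9.93 × 10^5 ft³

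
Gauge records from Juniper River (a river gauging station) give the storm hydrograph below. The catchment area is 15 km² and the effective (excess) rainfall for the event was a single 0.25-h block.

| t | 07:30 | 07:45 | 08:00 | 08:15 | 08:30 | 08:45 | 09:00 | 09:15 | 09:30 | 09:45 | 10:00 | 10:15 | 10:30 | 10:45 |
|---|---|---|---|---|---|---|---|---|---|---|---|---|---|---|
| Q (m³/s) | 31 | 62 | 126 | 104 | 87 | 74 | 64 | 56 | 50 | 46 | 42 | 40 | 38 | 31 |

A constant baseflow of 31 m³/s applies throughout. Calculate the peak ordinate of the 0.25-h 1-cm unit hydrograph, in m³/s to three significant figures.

U_p ≈ 38.0 m³/s

Direct runoff: 0.0, 31.0, 95.0, 73.0, 56.0, 43.0, 33.0, 25.0, 19.0, 15.0, 11.0, 9.0, 7.0, 0.0 m³/s; ΣQ_DR = 417.0 m³/s, peak = 95.0 m³/s.
Runoff depth d = ΣQ_DR·Δt / A = 417.0 × 900 / (15 km²) = 25.02 mm.
The 1-cm UH is the DRH scaled by (10 mm)/d, so U_p = 95.0 × 10/25.02 = 38.0 m³/s.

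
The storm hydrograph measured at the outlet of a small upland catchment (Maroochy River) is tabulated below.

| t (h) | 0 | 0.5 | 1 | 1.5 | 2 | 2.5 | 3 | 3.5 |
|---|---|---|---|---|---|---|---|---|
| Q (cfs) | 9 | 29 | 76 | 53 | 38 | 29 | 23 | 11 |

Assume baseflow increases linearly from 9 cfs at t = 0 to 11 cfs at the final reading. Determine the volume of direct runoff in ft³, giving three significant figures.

V ≈ 3.38 × 10^5 ft³

Direct-runoff ordinates (Q − Q_b): 0.00, 19.71, 66.43, 43.14, 27.86, 18.57, 12.29, 0.00 cfs.
ΣQ_DR = 188.0 cfs.
With Δt = 0.5 h = 1800 s, V = ΣQ_DR · Δt = 188.0 × 1800 = 3.38 × 10^5 ft³.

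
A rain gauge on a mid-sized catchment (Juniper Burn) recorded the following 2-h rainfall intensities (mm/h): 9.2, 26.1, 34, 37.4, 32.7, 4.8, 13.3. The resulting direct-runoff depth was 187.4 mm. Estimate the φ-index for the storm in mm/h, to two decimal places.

Only the 5 blocks with intensity above φ contribute runoff: 26.1, 34, 37.4, 32.7, 13.3 mm/h.
Σ(I−φ)·Δt = d  ⇒  (26.1+34+37.4+32.7+13.3 − 5φ)·2 = 187.4
φ = (143.5 − 187.4/2) / 5 = 9.96 mm/h.

φ ≈ 9.96 mm/h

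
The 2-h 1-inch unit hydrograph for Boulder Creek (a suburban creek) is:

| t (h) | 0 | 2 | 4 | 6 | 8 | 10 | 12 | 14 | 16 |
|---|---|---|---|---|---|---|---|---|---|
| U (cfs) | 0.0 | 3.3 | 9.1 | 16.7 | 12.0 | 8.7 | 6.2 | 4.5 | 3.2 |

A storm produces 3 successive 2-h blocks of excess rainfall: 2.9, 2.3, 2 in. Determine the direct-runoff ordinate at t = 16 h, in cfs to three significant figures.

Q ≈ 32.0 cfs

By discrete convolution, Q_j = Σ (P_i / 1 in) · U_{j−i}.
At t = 16 h (j=8): Q = (2.9/1)·3.2 + (2.3/1)·4.5 + (2/1)·6.2 = 32.0 cfs.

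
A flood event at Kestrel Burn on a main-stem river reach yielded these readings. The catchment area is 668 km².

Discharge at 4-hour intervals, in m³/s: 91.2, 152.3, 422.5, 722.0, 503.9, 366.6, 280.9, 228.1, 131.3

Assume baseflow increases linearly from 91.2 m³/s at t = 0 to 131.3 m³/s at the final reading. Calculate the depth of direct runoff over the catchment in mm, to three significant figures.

d ≈ 40.9 mm

Direct runoff: 0.00, 56.09, 321.27, 615.76, 392.65, 250.34, 159.62, 101.81, 0.00 m³/s; ΣQ_DR = 1898 m³/s.
V = ΣQ_DR · Δt = 1898 × 14400 s = 2.732 × 10^7 m³.
Over A = 668 km², depth = V / A = 40.9 mm.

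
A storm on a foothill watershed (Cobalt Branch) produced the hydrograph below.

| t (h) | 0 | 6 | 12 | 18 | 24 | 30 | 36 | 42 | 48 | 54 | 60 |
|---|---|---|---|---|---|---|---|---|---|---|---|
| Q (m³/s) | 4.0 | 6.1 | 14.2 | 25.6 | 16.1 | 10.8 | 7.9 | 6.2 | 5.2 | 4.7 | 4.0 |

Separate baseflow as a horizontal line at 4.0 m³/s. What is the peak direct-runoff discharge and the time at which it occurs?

Subtracting baseflow gives direct-runoff ordinates: 0.0, 2.1, 10.2, 21.6, 12.1, 6.8, 3.9, 2.2, 1.2, 0.7, 0.0 m³/s.
The maximum is 21.6 m³/s, occurring at the reading for t = 18 h.

Q_p = 21.6 m³/s at t = 18 h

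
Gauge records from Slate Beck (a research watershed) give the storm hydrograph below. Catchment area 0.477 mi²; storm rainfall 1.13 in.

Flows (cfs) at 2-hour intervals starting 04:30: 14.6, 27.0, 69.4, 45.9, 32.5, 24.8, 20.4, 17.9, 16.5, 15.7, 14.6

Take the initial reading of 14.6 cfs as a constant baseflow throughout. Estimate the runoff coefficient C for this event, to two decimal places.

ΣQ_DR = 138.7 cfs; V = ΣQ_DR·Δt = 9.986 × 10^5 ft³.
Runoff depth d = V / A = 0.9012 in.
C = d / P = 0.9012 / 1.13 = 0.80.

C ≈ 0.80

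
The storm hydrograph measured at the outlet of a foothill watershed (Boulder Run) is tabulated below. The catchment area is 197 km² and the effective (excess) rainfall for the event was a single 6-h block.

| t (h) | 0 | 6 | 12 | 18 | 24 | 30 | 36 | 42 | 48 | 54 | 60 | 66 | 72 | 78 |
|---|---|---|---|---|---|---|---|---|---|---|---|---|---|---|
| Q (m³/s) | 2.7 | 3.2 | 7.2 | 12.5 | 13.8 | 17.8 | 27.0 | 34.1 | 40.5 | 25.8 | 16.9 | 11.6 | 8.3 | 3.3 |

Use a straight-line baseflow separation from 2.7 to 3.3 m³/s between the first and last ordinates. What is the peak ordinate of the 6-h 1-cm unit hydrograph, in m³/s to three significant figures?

U_p ≈ 18.7 m³/s

Direct runoff: 0.00, 0.45, 4.41, 9.66, 10.92, 14.87, 24.02, 31.08, 37.43, 22.68, 13.74, 8.39, 5.05, 0.00 m³/s; ΣQ_DR = 182.7 m³/s, peak = 37.43 m³/s.
Runoff depth d = ΣQ_DR·Δt / A = 182.7 × 21600 / (197 km²) = 20.03 mm.
The 1-cm UH is the DRH scaled by (10 mm)/d, so U_p = 37.43 × 10/20.03 = 18.7 m³/s.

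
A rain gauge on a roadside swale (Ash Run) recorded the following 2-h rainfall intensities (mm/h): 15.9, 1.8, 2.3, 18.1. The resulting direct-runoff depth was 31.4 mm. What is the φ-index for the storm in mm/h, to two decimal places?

φ ≈ 9.15 mm/h

Only the 2 blocks with intensity above φ contribute runoff: 15.9, 18.1 mm/h.
Σ(I−φ)·Δt = d  ⇒  (15.9+18.1 − 2φ)·2 = 31.4
φ = (34.00 − 31.4/2) / 2 = 9.15 mm/h.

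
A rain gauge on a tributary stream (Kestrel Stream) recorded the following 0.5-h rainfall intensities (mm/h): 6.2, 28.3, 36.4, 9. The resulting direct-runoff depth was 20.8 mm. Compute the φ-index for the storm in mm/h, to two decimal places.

φ ≈ 11.55 mm/h

Only the 2 blocks with intensity above φ contribute runoff: 28.3, 36.4 mm/h.
Σ(I−φ)·Δt = d  ⇒  (28.3+36.4 − 2φ)·0.5 = 20.8
φ = (64.70 − 20.8/0.5) / 2 = 11.55 mm/h.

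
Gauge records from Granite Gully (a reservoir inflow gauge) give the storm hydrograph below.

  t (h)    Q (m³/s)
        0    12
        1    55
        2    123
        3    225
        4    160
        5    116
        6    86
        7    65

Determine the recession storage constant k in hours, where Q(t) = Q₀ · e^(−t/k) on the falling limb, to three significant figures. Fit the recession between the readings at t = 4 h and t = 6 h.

k ≈ 3.22 h

On the falling limb, Q drops from 160 to 86 m³/s between t = 4 h and t = 6 h (Δt = 2 h).
k = −Δt / ln(Q₂/Q₁) = −2 / ln(86/160) = 3.22 h.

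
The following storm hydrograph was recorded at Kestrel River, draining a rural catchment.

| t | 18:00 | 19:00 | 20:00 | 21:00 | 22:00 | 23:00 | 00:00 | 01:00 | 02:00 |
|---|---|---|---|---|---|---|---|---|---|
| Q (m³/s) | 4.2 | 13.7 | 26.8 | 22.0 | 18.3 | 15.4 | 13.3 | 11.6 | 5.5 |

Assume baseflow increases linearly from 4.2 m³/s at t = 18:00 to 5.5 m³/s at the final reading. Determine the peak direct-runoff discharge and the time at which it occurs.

Subtracting baseflow gives direct-runoff ordinates: 0.00, 9.34, 22.27, 17.31, 13.45, 10.39, 8.12, 6.26, 0.00 m³/s.
The maximum is 22.27 m³/s, occurring at the reading for t = 20:00.

Q_p = 22.27 m³/s at t = 20:00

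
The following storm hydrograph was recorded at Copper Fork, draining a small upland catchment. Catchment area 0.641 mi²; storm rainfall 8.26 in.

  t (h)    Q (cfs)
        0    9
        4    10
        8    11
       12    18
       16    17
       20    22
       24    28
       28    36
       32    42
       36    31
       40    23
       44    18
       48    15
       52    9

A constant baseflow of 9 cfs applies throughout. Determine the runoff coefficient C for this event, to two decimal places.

C ≈ 0.19

ΣQ_DR = 163.0 cfs; V = ΣQ_DR·Δt = 2.347 × 10^6 ft³.
Runoff depth d = V / A = 1.576 in.
C = d / P = 1.576 / 8.26 = 0.19.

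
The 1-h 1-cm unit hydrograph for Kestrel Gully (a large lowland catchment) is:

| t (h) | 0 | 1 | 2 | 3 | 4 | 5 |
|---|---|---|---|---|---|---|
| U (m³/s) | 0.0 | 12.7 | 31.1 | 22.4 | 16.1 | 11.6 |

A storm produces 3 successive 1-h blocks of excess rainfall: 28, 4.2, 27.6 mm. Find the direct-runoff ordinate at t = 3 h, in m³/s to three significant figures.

By discrete convolution, Q_j = Σ (P_i / 10 mm) · U_{j−i}.
At t = 3 h (j=3): Q = (28/10)·22.4 + (4.2/10)·31.1 + (27.6/10)·12.7 = 111 m³/s.

Q ≈ 111 m³/s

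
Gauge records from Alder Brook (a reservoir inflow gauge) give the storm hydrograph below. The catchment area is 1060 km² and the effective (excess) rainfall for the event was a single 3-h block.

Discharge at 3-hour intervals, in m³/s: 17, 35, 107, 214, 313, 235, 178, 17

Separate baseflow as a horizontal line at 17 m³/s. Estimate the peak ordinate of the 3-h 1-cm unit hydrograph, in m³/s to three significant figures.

Direct runoff: 0.0, 18.0, 90.0, 197.0, 296.0, 218.0, 161.0, 0.0 m³/s; ΣQ_DR = 980.0 m³/s, peak = 296.0 m³/s.
Runoff depth d = ΣQ_DR·Δt / A = 980.0 × 10800 / (1060 km²) = 9.985 mm.
The 1-cm UH is the DRH scaled by (10 mm)/d, so U_p = 296.0 × 10/9.985 = 296 m³/s.

U_p ≈ 296 m³/s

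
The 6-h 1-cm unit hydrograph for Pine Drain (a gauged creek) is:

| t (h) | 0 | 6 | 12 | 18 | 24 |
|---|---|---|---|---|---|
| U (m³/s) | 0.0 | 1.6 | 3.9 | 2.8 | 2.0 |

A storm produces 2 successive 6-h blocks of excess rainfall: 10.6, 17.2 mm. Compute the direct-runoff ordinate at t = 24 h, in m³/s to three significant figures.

By discrete convolution, Q_j = Σ (P_i / 10 mm) · U_{j−i}.
At t = 24 h (j=4): Q = (10.6/10)·2.0 + (17.2/10)·2.8 = 6.94 m³/s.

Q ≈ 6.94 m³/s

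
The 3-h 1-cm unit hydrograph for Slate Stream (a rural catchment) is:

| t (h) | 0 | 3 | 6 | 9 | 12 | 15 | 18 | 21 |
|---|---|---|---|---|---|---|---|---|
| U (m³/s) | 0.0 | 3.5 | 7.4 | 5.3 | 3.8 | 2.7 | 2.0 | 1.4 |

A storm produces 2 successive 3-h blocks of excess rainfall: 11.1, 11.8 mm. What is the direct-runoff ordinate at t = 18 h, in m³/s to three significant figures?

By discrete convolution, Q_j = Σ (P_i / 10 mm) · U_{j−i}.
At t = 18 h (j=6): Q = (11.1/10)·2.0 + (11.8/10)·2.7 = 5.41 m³/s.

Q ≈ 5.41 m³/s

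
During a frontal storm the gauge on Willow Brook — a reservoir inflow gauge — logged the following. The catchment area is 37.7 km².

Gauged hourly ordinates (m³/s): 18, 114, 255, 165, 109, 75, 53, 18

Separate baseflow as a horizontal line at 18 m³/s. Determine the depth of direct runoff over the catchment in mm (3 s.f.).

Direct runoff: 0.0, 96.0, 237.0, 147.0, 91.0, 57.0, 35.0, 0.0 m³/s; ΣQ_DR = 663.0 m³/s.
V = ΣQ_DR · Δt = 663.0 × 3600 s = 2.387 × 10^6 m³.
Over A = 37.7 km², depth = V / A = 63.3 mm.

d ≈ 63.3 mm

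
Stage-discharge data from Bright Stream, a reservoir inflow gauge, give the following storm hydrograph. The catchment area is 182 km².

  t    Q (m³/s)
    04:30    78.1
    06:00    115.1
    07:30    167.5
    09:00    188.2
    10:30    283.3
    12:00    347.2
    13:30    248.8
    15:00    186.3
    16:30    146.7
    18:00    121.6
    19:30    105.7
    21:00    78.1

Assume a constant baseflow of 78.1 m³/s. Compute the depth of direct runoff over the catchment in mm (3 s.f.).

d ≈ 33.5 mm

Direct runoff: 0.0, 37.0, 89.4, 110.1, 205.2, 269.1, 170.7, 108.2, 68.6, 43.5, 27.6, 0.0 m³/s; ΣQ_DR = 1129 m³/s.
V = ΣQ_DR · Δt = 1129 × 5400 s = 6.099 × 10^6 m³.
Over A = 182 km², depth = V / A = 33.5 mm.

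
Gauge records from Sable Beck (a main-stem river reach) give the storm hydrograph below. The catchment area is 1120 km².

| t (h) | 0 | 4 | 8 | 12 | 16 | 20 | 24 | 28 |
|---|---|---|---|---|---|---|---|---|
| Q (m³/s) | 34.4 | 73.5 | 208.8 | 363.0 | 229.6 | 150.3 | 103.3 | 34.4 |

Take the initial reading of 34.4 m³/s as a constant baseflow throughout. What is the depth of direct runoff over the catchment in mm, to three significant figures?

d ≈ 11.9 mm

Direct runoff: 0.0, 39.1, 174.4, 328.6, 195.2, 115.9, 68.9, 0.0 m³/s; ΣQ_DR = 922.1 m³/s.
V = ΣQ_DR · Δt = 922.1 × 14400 s = 1.328 × 10^7 m³.
Over A = 1120 km², depth = V / A = 11.9 mm.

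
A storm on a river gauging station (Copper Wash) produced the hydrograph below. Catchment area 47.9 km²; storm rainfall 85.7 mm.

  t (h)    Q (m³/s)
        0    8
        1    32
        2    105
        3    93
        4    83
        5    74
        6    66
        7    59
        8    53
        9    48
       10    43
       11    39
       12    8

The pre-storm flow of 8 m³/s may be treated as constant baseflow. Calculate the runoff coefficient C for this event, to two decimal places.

C ≈ 0.53

ΣQ_DR = 607.0 m³/s; V = ΣQ_DR·Δt = 2.185 × 10^6 m³.
Runoff depth d = V / A = 45.62 mm.
C = d / P = 45.62 / 85.7 = 0.53.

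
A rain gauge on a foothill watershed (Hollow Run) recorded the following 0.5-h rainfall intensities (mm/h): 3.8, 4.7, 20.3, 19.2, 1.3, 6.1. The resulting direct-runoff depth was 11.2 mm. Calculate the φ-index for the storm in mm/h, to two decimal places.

φ ≈ 8.55 mm/h

Only the 2 blocks with intensity above φ contribute runoff: 20.3, 19.2 mm/h.
Σ(I−φ)·Δt = d  ⇒  (20.3+19.2 − 2φ)·0.5 = 11.2
φ = (39.50 − 11.2/0.5) / 2 = 8.55 mm/h.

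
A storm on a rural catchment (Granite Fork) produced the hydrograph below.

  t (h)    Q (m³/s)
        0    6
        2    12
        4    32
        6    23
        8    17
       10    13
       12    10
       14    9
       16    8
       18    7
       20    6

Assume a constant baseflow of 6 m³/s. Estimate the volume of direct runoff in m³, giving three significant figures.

Direct-runoff ordinates (Q − Q_b): 0.0, 6.0, 26.0, 17.0, 11.0, 7.0, 4.0, 3.0, 2.0, 1.0, 0.0 m³/s.
ΣQ_DR = 77.00 m³/s.
With Δt = 2 h = 7200 s, V = ΣQ_DR · Δt = 77.00 × 7200 = 5.54 × 10^5 m³.

V ≈ 5.54 × 10^5 m³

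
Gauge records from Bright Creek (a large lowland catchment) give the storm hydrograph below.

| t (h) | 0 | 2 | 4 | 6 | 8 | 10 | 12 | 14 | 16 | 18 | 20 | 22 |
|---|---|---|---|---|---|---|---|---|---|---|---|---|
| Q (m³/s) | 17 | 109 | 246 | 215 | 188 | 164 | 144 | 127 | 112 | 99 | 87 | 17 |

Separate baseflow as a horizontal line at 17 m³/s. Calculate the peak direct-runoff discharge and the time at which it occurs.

Subtracting baseflow gives direct-runoff ordinates: 0.0, 92.0, 229.0, 198.0, 171.0, 147.0, 127.0, 110.0, 95.0, 82.0, 70.0, 0.0 m³/s.
The maximum is 229.0 m³/s, occurring at the reading for t = 4 h.

Q_p = 229.0 m³/s at t = 4 h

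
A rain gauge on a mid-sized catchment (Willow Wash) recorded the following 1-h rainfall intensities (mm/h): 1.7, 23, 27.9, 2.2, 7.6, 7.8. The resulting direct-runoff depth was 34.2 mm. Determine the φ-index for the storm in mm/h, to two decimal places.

Only the 2 blocks with intensity above φ contribute runoff: 23, 27.9 mm/h.
Σ(I−φ)·Δt = d  ⇒  (23+27.9 − 2φ)·1 = 34.2
φ = (50.90 − 34.2/1) / 2 = 8.35 mm/h.

φ ≈ 8.35 mm/h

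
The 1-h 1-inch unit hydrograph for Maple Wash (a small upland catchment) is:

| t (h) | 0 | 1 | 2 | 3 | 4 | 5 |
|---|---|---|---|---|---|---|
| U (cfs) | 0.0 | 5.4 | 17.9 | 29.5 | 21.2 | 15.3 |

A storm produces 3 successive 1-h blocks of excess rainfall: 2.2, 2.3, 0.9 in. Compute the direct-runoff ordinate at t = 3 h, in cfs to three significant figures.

By discrete convolution, Q_j = Σ (P_i / 1 in) · U_{j−i}.
At t = 3 h (j=3): Q = (2.2/1)·29.5 + (2.3/1)·17.9 + (0.9/1)·5.4 = 111 cfs.

Q ≈ 111 cfs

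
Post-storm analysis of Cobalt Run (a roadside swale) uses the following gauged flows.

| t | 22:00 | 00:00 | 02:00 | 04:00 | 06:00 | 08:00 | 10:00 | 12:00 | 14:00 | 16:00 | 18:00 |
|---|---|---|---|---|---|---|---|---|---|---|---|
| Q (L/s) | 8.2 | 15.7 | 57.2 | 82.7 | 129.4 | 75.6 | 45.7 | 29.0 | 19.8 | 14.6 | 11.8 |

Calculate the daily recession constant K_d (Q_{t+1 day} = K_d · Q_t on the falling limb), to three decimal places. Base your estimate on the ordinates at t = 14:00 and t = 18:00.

K_d ≈ 0.045

Between t = 14:00 and t = 18:00 the flow falls from 19.8 to 11.8 L/s over 2×2 h = 4 h.
Per-interval ratio K = (11.8/19.8)^(1/2) = 0.7720; K_d = K^(24/2) = 0.045.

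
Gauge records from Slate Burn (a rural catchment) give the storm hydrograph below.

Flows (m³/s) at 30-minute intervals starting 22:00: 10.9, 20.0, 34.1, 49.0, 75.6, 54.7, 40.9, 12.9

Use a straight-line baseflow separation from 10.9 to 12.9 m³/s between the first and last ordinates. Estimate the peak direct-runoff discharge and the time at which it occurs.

Subtracting baseflow gives direct-runoff ordinates: 0.00, 8.81, 22.63, 37.24, 63.56, 42.37, 28.29, 0.00 m³/s.
The maximum is 63.56 m³/s, occurring at the reading for t = 00:00.

Q_p = 63.56 m³/s at t = 00:00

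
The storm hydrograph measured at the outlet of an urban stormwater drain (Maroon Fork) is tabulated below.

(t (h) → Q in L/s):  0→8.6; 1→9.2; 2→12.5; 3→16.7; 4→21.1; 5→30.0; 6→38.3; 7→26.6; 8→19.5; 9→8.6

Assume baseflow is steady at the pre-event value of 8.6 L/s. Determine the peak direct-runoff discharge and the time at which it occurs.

Subtracting baseflow gives direct-runoff ordinates: 0.0, 0.6, 3.9, 8.1, 12.5, 21.4, 29.7, 18.0, 10.9, 0.0 L/s.
The maximum is 29.7 L/s, occurring at the reading for t = 6 h.

Q_p = 29.7 L/s at t = 6 h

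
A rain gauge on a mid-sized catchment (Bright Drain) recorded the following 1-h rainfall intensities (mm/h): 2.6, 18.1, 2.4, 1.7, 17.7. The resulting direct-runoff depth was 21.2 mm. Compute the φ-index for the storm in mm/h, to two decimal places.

Only the 2 blocks with intensity above φ contribute runoff: 18.1, 17.7 mm/h.
Σ(I−φ)·Δt = d  ⇒  (18.1+17.7 − 2φ)·1 = 21.2
φ = (35.80 − 21.2/1) / 2 = 7.30 mm/h.

φ ≈ 7.30 mm/h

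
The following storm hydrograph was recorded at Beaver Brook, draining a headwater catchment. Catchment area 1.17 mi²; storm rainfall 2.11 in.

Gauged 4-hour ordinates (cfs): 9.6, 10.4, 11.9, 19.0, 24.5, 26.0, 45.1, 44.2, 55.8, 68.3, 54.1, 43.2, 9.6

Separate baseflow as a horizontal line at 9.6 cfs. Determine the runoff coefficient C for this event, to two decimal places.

ΣQ_DR = 296.9 cfs; V = ΣQ_DR·Δt = 4.275 × 10^6 ft³.
Runoff depth d = V / A = 1.573 in.
C = d / P = 1.573 / 2.11 = 0.75.

C ≈ 0.75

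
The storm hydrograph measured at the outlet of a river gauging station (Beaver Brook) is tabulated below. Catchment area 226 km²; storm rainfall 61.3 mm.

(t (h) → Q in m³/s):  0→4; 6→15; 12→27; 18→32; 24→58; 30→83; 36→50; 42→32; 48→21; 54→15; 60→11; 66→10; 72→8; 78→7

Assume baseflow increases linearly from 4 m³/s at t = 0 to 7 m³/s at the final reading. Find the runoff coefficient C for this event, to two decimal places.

C ≈ 0.46

ΣQ_DR = 296.0 m³/s; V = ΣQ_DR·Δt = 6.394 × 10^6 m³.
Runoff depth d = V / A = 28.29 mm.
C = d / P = 28.29 / 61.3 = 0.46.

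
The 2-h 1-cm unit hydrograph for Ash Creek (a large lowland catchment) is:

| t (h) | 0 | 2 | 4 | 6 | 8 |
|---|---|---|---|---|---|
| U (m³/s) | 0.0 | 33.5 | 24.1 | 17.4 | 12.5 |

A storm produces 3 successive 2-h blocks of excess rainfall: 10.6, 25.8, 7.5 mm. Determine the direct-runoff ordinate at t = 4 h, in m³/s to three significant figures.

By discrete convolution, Q_j = Σ (P_i / 10 mm) · U_{j−i}.
At t = 4 h (j=2): Q = (10.6/10)·24.1 + (25.8/10)·33.5 + (7.5/10)·0.0 = 112 m³/s.

Q ≈ 112 m³/s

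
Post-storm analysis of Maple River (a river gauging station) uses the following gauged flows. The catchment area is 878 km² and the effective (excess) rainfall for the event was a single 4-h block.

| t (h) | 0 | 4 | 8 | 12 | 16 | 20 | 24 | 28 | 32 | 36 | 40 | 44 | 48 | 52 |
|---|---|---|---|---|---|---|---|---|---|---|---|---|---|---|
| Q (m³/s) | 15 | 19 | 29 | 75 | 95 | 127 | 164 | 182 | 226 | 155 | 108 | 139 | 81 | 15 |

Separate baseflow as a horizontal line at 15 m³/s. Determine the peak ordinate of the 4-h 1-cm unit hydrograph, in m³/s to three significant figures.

U_p ≈ 105 m³/s

Direct runoff: 0.0, 4.0, 14.0, 60.0, 80.0, 112.0, 149.0, 167.0, 211.0, 140.0, 93.0, 124.0, 66.0, 0.0 m³/s; ΣQ_DR = 1220 m³/s, peak = 211.0 m³/s.
Runoff depth d = ΣQ_DR·Δt / A = 1220 × 14400 / (878 km²) = 20.01 mm.
The 1-cm UH is the DRH scaled by (10 mm)/d, so U_p = 211.0 × 10/20.01 = 105 m³/s.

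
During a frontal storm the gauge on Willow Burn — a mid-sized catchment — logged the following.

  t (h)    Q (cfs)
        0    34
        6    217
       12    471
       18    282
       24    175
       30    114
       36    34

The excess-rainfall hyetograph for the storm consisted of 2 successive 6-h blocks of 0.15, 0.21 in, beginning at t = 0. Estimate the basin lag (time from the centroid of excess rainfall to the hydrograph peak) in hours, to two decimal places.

t_L ≈ 5.50 h

Centroid of excess rainfall: t_c = Σ P_i·t̄_i / ΣP_i = 6.5000 h (block centres at 3, 9 h).
Hydrograph peak occurs at t = 12 h, so basin lag t_L = 12 − 6.5000 = 5.50 h.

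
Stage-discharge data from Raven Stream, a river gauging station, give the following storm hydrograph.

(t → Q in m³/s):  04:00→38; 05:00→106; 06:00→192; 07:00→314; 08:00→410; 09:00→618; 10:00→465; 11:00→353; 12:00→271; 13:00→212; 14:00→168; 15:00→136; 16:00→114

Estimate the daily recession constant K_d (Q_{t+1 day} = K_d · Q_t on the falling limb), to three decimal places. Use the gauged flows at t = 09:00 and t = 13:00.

Between t = 09:00 and t = 13:00 the flow falls from 618 to 212 m³/s over 4×1 h = 4 h.
Per-interval ratio K = (212/618)^(1/4) = 0.7653; K_d = K^(24/1) = 0.002.

K_d ≈ 0.002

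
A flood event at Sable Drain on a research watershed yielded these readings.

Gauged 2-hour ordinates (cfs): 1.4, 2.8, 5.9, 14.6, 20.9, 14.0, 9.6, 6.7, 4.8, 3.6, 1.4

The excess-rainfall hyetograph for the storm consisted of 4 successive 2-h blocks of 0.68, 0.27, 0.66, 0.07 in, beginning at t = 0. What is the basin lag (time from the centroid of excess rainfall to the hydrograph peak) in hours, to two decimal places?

Centroid of excess rainfall: t_c = Σ P_i·t̄_i / ΣP_i = 3.1429 h (block centres at 1, 3, 5, 7 h).
Hydrograph peak occurs at t = 8 h, so basin lag t_L = 8 − 3.1429 = 4.86 h.

t_L ≈ 4.86 h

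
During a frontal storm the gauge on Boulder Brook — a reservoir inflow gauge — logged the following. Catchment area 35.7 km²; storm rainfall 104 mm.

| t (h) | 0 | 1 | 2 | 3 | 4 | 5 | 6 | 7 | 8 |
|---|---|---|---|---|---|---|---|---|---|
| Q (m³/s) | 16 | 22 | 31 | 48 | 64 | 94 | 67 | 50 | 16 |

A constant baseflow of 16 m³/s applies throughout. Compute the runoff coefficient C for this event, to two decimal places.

ΣQ_DR = 264.0 m³/s; V = ΣQ_DR·Δt = 9.504 × 10^5 m³.
Runoff depth d = V / A = 26.62 mm.
C = d / P = 26.62 / 104 = 0.26.

C ≈ 0.26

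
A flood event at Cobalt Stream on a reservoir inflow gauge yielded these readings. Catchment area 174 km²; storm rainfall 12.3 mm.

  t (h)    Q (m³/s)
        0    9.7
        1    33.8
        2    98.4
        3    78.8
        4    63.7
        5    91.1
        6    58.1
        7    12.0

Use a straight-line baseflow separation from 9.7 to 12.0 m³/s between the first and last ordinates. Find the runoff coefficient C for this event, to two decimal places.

ΣQ_DR = 358.8 m³/s; V = ΣQ_DR·Δt = 1.292 × 10^6 m³.
Runoff depth d = V / A = 7.423 mm.
C = d / P = 7.423 / 12.3 = 0.60.

C ≈ 0.60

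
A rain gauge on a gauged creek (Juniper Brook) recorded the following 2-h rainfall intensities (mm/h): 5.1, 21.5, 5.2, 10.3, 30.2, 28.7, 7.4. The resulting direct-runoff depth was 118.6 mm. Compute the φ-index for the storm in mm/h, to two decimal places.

Only the 4 blocks with intensity above φ contribute runoff: 21.5, 10.3, 30.2, 28.7 mm/h.
Σ(I−φ)·Δt = d  ⇒  (21.5+10.3+30.2+28.7 − 4φ)·2 = 118.6
φ = (90.70 − 118.6/2) / 4 = 7.85 mm/h.

φ ≈ 7.85 mm/h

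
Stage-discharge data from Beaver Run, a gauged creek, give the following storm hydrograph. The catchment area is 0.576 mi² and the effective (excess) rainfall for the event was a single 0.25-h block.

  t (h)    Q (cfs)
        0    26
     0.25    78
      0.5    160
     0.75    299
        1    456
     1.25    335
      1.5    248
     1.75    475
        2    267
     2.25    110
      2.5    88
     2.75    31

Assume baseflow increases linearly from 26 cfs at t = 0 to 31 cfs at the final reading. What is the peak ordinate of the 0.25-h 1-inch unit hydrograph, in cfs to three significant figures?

Direct runoff: 0.00, 51.55, 133.09, 271.64, 428.18, 306.73, 219.27, 445.82, 237.36, 79.91, 57.45, 0.00 cfs; ΣQ_DR = 2231 cfs, peak = 445.82 cfs.
Runoff depth d = ΣQ_DR·Δt / A = 2231 × 900 / (0.576 mi²) = 1.500 in.
The 1-inch UH is the DRH scaled by (1 in)/d, so U_p = 445.82 × 1/1.500 = 297 cfs.

U_p ≈ 297 cfs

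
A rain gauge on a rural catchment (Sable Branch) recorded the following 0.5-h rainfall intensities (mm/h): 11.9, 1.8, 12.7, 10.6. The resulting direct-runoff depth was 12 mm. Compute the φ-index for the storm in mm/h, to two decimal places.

Only the 3 blocks with intensity above φ contribute runoff: 11.9, 12.7, 10.6 mm/h.
Σ(I−φ)·Δt = d  ⇒  (11.9+12.7+10.6 − 3φ)·0.5 = 12
φ = (35.20 − 12/0.5) / 3 = 3.73 mm/h.

φ ≈ 3.73 mm/h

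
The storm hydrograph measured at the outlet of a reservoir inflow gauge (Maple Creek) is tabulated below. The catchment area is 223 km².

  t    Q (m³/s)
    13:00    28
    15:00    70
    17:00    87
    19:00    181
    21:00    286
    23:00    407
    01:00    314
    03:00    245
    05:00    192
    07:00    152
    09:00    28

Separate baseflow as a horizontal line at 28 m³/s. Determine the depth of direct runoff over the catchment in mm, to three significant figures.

Direct runoff: 0.0, 42.0, 59.0, 153.0, 258.0, 379.0, 286.0, 217.0, 164.0, 124.0, 0.0 m³/s; ΣQ_DR = 1682 m³/s.
V = ΣQ_DR · Δt = 1682 × 7200 s = 1.211 × 10^7 m³.
Over A = 223 km², depth = V / A = 54.3 mm.

d ≈ 54.3 mm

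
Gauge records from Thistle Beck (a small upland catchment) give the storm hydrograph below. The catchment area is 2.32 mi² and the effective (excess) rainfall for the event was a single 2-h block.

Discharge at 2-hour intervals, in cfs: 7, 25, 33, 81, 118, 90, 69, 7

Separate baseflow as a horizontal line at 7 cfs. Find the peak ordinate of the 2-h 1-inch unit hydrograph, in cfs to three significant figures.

U_p ≈ 222 cfs

Direct runoff: 0.0, 18.0, 26.0, 74.0, 111.0, 83.0, 62.0, 0.0 cfs; ΣQ_DR = 374.0 cfs, peak = 111.0 cfs.
Runoff depth d = ΣQ_DR·Δt / A = 374.0 × 7200 / (2.32 mi²) = 0.4996 in.
The 1-inch UH is the DRH scaled by (1 in)/d, so U_p = 111.0 × 1/0.4996 = 222 cfs.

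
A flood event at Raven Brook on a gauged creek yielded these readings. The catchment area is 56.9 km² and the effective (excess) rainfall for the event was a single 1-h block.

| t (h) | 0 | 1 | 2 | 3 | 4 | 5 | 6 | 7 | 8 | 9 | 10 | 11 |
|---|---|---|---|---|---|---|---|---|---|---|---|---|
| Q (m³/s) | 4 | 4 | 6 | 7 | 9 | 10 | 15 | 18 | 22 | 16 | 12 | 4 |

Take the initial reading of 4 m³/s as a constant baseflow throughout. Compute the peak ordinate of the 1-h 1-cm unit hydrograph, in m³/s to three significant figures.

Direct runoff: 0.0, 0.0, 2.0, 3.0, 5.0, 6.0, 11.0, 14.0, 18.0, 12.0, 8.0, 0.0 m³/s; ΣQ_DR = 79.00 m³/s, peak = 18.0 m³/s.
Runoff depth d = ΣQ_DR·Δt / A = 79.00 × 3600 / (56.9 km²) = 4.998 mm.
The 1-cm UH is the DRH scaled by (10 mm)/d, so U_p = 18.0 × 10/4.998 = 36.0 m³/s.

U_p ≈ 36.0 m³/s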